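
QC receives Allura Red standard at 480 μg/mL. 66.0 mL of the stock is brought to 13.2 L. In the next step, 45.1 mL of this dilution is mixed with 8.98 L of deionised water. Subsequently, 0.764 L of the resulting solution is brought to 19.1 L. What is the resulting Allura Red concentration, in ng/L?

480 ng/L

Overall dilution factor = 200 × 200.1 × 25 = 1.00 × 10⁶.
480 μg/mL / 1.00 × 10⁶ = 4.80 × 10⁻⁴ μg/mL = 480 ng/L.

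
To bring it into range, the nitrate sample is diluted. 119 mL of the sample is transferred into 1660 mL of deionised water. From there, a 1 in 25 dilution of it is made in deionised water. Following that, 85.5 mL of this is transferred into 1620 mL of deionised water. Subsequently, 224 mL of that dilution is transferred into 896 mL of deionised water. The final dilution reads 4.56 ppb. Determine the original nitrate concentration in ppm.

170 ppm

Overall dilution factor = 14.95 × 25 × 19.95 × 5 = 3.73 × 10⁴.
Original = 4.56 ppb × 3.73 × 10⁴ = 1.70 × 10⁵ ppb = 170 ppm.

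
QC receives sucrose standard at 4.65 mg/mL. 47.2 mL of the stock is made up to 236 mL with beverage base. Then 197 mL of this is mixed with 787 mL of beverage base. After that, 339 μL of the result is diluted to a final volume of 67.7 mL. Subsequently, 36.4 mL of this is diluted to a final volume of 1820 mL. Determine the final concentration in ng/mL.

Overall dilution factor = 5 × 4.995 × 199.7 × 50 = 2.49 × 10⁵.
4.65 mg/mL / 2.49 × 10⁵ = 1.86 × 10⁻⁵ mg/mL = 18.6 ng/mL.

18.6 ng/mL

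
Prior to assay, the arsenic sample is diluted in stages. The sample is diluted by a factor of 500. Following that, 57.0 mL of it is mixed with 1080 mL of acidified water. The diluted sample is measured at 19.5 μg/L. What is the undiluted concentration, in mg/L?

194 mg/L

Overall dilution factor = 500 × 19.95 = 9974.
Original = 19.5 μg/L × 9974 = 1.94 × 10⁵ μg/L = 194 mg/L.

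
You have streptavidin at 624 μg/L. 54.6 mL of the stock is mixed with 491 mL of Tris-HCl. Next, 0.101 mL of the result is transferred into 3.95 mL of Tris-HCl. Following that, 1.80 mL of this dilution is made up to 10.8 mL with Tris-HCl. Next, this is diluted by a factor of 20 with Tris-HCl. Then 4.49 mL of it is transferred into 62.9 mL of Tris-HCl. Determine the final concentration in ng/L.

0.864 ng/L

Overall dilution factor = 9.993 × 40.11 × 6 × 20 × 15.01 = 7.22 × 10⁵.
624 μg/L / 7.22 × 10⁵ = 8.64 × 10⁻⁴ μg/L = 0.864 ng/L.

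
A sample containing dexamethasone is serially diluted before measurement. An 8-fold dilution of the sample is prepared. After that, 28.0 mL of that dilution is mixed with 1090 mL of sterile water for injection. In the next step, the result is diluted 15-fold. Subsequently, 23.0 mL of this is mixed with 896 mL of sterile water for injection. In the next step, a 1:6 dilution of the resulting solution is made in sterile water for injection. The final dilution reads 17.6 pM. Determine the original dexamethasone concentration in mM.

Overall dilution factor = 8 × 39.93 × 15 × 39.96 × 6 = 1.15 × 10⁶.
Original = 17.6 pM × 1.15 × 10⁶ = 2.02 × 10⁷ pM = 0.0202 mM.

0.0202 mM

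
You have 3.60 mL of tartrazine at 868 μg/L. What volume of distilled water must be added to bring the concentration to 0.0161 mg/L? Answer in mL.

0.0161 mg/L = 16.1 μg/L.
V₂ = C₁V₁/C₂ = 868 × 3.60 / 16.1 = 194 mL.
Diluent to add = V₂ − V₁ = 194 − 3.60 = 190 mL.

190 mL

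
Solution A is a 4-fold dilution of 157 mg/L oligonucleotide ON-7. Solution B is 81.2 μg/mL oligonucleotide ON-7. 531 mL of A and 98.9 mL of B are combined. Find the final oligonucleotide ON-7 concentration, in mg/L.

C_A = 157 mg/L / 4 = 39.2 mg/L.
C_B = 81.2 μg/mL = 81.2 mg/L.
C_mix = (C_A·V_A + C_B·V_B)/(V_A + V_B) = (39.2×531 + 81.2×98.9) / 629.9 = 45.8 mg/L.

45.8 mg/L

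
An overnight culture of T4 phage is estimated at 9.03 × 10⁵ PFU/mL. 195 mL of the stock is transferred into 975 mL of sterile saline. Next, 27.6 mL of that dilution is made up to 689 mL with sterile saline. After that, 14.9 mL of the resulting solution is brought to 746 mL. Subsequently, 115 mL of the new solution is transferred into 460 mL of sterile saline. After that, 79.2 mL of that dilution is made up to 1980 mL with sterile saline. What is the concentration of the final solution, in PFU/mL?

Overall dilution factor = 6 × 24.96 × 50.07 × 5 × 25 = 9.37 × 10⁵.
9.03 × 10⁵ PFU/mL / 9.37 × 10⁵ = 0.963 PFU/mL.

0.963 PFU/mL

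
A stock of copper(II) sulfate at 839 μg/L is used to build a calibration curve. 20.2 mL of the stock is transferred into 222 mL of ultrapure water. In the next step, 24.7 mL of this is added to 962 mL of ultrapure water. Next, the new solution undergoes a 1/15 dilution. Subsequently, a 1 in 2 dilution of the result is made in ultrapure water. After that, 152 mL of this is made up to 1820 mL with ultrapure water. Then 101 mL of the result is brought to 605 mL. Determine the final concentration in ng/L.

Overall dilution factor = 11.99 × 39.95 × 15 × 2 × 11.97 × 5.990 = 1.03 × 10⁶.
839 μg/L / 1.03 × 10⁶ = 8.14 × 10⁻⁴ μg/L = 0.814 ng/L.

0.814 ng/L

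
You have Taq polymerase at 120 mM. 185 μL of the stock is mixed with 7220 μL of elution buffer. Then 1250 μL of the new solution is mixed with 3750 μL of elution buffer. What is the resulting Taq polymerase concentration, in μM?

Overall dilution factor = 40.03 × 4 = 160.
120 mM / 160 = 0.749 mM = 749 μM.

749 μM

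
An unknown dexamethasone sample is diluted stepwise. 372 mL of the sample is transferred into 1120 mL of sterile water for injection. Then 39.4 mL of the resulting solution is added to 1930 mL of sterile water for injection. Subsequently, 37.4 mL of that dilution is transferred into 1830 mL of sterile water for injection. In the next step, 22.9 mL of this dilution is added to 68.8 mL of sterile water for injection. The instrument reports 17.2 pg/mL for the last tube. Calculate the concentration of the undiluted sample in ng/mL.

Overall dilution factor = 4.011 × 49.98 × 49.93 × 4.004 = 4.01 × 10⁴.
Original = 17.2 pg/mL × 4.01 × 10⁴ = 6.89 × 10⁵ pg/mL = 689 ng/mL.

689 ng/mL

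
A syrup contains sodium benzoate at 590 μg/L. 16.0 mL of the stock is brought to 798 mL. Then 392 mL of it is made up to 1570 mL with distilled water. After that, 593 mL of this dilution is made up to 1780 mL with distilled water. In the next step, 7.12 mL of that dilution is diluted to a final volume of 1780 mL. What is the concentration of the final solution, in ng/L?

3.94 ng/L

Overall dilution factor = 49.88 × 4.005 × 3.002 × 250 = 1.50 × 10⁵.
590 μg/L / 1.50 × 10⁵ = 3.94 × 10⁻³ μg/L = 3.94 ng/L.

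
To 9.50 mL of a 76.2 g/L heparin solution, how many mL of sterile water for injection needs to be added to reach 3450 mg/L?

200 mL

3450 mg/L = 3.45 g/L.
V₂ = C₁V₁/C₂ = 76.2 × 9.50 / 3.45 = 210 mL.
Diluent to add = V₂ − V₁ = 210 − 9.50 = 200 mL.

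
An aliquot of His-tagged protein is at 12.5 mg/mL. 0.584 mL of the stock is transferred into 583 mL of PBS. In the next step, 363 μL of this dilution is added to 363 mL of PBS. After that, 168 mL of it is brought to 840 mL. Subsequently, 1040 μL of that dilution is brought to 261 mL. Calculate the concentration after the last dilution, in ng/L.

9.96 ng/L

Overall dilution factor = 999.3 × 1001 × 5 × 251.0 = 1.26 × 10⁹.
12.5 mg/mL / 1.26 × 10⁹ = 9.96 × 10⁻⁹ mg/mL = 9.96 ng/L.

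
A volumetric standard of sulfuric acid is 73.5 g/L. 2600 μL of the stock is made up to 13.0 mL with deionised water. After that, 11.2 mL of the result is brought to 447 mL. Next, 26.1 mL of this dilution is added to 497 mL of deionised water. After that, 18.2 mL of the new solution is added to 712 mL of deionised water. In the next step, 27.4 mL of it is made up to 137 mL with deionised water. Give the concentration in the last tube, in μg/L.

Overall dilution factor = 5 × 39.91 × 20.04 × 40.12 × 5 = 8.02 × 10⁵.
73.5 g/L / 8.02 × 10⁵ = 9.16 × 10⁻⁵ g/L = 91.6 μg/L.

91.6 μg/L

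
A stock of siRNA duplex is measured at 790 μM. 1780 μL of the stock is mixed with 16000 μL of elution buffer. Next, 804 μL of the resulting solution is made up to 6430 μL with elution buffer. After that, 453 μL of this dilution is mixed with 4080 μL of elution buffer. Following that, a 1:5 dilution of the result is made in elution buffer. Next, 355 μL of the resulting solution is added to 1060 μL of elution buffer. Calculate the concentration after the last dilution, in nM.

49.6 nM

Overall dilution factor = 9.989 × 7.998 × 10.01 × 5 × 3.986 = 1.59 × 10⁴.
790 μM / 1.59 × 10⁴ = 0.0496 μM = 49.6 nM.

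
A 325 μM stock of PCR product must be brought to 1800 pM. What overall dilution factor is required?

Factor = C₀/C_target = 325 μM / 1800 pM = 1.81 × 10⁵.

1.81 × 10⁵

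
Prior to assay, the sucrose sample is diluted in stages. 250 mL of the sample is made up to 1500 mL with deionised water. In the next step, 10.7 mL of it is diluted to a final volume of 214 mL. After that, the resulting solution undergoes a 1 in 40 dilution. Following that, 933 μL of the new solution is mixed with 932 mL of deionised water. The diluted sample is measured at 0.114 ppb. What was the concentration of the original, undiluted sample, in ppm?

547 ppm

Overall dilution factor = 6 × 20 × 40 × 999.9 = 4.80 × 10⁶.
Original = 0.114 ppb × 4.80 × 10⁶ = 5.47 × 10⁵ ppb = 547 ppm.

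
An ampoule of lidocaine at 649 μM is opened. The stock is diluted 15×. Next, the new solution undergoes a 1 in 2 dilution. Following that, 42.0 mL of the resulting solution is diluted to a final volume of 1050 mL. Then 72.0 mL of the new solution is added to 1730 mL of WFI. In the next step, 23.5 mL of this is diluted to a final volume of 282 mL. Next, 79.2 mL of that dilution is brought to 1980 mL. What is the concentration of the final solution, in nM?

Overall dilution factor = 15 × 2 × 25 × 25.03 × 12 × 25 = 5.63 × 10⁶.
649 μM / 5.63 × 10⁶ = 1.15 × 10⁻⁴ μM = 0.115 nM.

0.115 nM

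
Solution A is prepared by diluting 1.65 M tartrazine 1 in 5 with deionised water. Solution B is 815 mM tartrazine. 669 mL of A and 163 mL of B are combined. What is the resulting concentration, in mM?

425 mM

C_A = 1.65 M / 5 = 0.330 M.
C_B = 815 mM = 0.815 M.
C_mix = (C_A·V_A + C_B·V_B)/(V_A + V_B) = (0.330×669 + 0.815×163) / 832.0 = 0.425 M = 425 mM.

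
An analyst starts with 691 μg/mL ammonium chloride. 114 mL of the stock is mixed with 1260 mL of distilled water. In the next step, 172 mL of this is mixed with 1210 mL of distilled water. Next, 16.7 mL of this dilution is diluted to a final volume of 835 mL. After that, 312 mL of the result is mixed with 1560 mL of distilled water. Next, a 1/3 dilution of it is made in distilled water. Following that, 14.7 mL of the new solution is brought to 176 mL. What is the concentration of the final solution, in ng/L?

Overall dilution factor = 12.05 × 8.035 × 50 × 6 × 3 × 11.97 = 1.04 × 10⁶.
691 μg/mL / 1.04 × 10⁶ = 6.62 × 10⁻⁴ μg/mL = 662 ng/L.

662 ng/L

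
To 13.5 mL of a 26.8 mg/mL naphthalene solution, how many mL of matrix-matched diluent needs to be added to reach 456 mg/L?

456 mg/L = 0.456 mg/mL.
V₂ = C₁V₁/C₂ = 26.8 × 13.5 / 0.456 = 793 mL.
Diluent to add = V₂ − V₁ = 793 − 13.5 = 780 mL.

780 mL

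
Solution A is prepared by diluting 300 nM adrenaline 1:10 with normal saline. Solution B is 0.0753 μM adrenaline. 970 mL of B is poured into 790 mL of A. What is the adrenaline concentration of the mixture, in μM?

0.0550 μM

C_A = 300 nM / 10 = 30.0 nM.
C_B = 0.0753 μM = 75.3 nM.
C_mix = (C_A·V_A + C_B·V_B)/(V_A + V_B) = (30.0×790 + 75.3×970) / 1760 = 55.0 nM = 0.0550 μM.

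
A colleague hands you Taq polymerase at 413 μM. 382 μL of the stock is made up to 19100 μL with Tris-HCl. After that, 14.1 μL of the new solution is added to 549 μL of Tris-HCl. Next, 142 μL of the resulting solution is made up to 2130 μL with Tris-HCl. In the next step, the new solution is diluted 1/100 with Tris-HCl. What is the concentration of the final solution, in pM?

Overall dilution factor = 50 × 39.94 × 15 × 100 = 3.00 × 10⁶.
413 μM / 3.00 × 10⁶ = 1.38 × 10⁻⁴ μM = 138 pM.

138 pM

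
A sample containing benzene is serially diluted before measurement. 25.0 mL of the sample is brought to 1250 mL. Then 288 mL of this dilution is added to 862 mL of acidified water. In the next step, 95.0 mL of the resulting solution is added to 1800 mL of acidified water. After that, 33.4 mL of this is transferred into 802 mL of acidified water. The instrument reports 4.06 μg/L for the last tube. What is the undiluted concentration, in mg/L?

404 mg/L

Overall dilution factor = 50 × 3.993 × 19.95 × 25.01 = 9.96 × 10⁴.
Original = 4.06 μg/L × 9.96 × 10⁴ = 4.04 × 10⁵ μg/L = 404 mg/L.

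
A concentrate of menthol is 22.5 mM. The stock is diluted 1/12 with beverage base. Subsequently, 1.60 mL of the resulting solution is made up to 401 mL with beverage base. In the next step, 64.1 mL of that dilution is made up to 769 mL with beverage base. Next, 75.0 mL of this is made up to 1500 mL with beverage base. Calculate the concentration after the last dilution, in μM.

0.0312 μM

Overall dilution factor = 12 × 250.6 × 12.00 × 20 = 7.22 × 10⁵.
22.5 mM / 7.22 × 10⁵ = 3.12 × 10⁻⁵ mM = 0.0312 μM.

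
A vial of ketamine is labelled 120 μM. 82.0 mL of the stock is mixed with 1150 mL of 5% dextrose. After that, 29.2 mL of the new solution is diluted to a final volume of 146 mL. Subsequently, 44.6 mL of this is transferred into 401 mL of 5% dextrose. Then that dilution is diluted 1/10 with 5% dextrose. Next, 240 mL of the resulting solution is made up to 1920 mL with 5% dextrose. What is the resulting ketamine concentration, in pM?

2000 pM

Overall dilution factor = 15.02 × 5 × 9.991 × 10 × 8 = 6.00 × 10⁴.
120 μM / 6.00 × 10⁴ = 2.00 × 10⁻³ μM = 2000 pM.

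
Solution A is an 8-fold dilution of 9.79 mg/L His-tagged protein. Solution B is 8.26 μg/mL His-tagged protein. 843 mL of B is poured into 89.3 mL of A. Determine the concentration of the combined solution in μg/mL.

7.59 μg/mL

C_A = 9.79 mg/L / 8 = 1.22 mg/L.
C_B = 8.26 μg/mL = 8.26 mg/L.
C_mix = (C_A·V_A + C_B·V_B)/(V_A + V_B) = (1.22×89.3 + 8.26×843) / 932.3 = 7.59 mg/L = 7.59 μg/mL.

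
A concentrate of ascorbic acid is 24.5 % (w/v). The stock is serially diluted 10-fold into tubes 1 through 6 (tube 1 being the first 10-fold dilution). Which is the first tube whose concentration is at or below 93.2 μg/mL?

Tube n has concentration 24.5 % (w/v) / 10ⁿ.
Need 10ⁿ ≥ 24.5 % (w/v) / 93.2 μg/mL = 2629, so n ≥ 3.42.
First such tube: n = 4.

tube 4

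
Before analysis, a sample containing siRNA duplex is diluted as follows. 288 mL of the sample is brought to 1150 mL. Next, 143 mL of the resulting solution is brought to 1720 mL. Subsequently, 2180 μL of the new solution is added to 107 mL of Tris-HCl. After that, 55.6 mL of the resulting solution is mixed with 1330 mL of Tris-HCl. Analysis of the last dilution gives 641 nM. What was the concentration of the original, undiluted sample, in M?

Overall dilution factor = 3.993 × 12.03 × 50.08 × 24.92 = 5.99 × 10⁴.
Original = 641 nM × 5.99 × 10⁴ = 3.84 × 10⁷ nM = 0.0384 M.

0.0384 M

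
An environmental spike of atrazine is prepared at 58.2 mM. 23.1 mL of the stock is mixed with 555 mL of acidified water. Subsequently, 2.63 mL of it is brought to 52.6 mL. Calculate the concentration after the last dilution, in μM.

Overall dilution factor = 25.03 × 20 = 501.
58.2 mM / 501 = 0.116 mM = 116 μM.

116 μM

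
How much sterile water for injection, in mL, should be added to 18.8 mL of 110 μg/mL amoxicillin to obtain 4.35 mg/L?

4.35 mg/L = 4.35 μg/mL.
V₂ = C₁V₁/C₂ = 110 × 18.8 / 4.35 = 475 mL.
Diluent to add = V₂ − V₁ = 475 − 18.8 = 457 mL.

457 mL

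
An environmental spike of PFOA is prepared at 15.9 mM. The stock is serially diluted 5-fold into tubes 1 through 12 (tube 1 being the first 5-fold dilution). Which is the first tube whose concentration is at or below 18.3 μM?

Tube n has concentration 15.9 mM / 5ⁿ.
Need 5ⁿ ≥ 15.9 mM / 18.3 μM = 869, so n ≥ 4.20.
First such tube: n = 5.

tube 5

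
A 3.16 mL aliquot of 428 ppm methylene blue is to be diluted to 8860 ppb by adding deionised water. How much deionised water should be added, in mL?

149 mL

8860 ppb = 8.86 ppm.
V₂ = C₁V₁/C₂ = 428 × 3.16 / 8.86 = 153 mL.
Diluent to add = V₂ − V₁ = 153 − 3.16 = 149 mL.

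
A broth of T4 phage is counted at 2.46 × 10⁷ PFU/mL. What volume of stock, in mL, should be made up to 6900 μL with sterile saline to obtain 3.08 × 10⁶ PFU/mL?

V₁ = C₂V₂/C₁ = 3.08 × 10⁶ × 6900 / 2.46 × 10⁷ = 864 μL = 0.864 mL.

0.864 mL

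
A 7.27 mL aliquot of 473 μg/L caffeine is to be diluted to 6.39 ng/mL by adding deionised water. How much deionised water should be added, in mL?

6.39 ng/mL = 6.39 μg/L.
V₂ = C₁V₁/C₂ = 473 × 7.27 / 6.39 = 538 mL.
Diluent to add = V₂ − V₁ = 538 − 7.27 = 531 mL.

531 mL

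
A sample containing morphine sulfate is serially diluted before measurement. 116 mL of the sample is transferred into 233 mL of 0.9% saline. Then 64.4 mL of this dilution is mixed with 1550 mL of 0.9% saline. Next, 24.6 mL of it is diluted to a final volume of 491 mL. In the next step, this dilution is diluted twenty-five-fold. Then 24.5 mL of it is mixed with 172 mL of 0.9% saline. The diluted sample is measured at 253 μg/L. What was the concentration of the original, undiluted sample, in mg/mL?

Overall dilution factor = 3.009 × 25.07 × 19.96 × 25 × 8.020 = 3.02 × 10⁵.
Original = 253 μg/L × 3.02 × 10⁵ = 7.64 × 10⁷ μg/L = 76.4 mg/mL.

76.4 mg/mL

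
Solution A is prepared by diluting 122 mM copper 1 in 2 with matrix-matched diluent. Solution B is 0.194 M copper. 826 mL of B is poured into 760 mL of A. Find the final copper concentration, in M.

C_A = 122 mM / 2 = 61.0 mM.
C_B = 0.194 M = 194 mM.
C_mix = (C_A·V_A + C_B·V_B)/(V_A + V_B) = (61.0×760 + 194×826) / 1586 = 130 mM = 0.130 M.

0.130 M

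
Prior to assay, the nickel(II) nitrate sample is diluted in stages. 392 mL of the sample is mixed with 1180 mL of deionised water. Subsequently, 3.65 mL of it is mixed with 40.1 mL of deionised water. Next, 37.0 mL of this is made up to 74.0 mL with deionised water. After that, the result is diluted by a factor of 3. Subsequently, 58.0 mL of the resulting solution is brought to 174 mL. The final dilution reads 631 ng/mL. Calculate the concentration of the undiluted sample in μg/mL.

546 μg/mL

Overall dilution factor = 4.010 × 11.99 × 2 × 3 × 3 = 865.
Original = 631 ng/mL × 865 = 5.46 × 10⁵ ng/mL = 546 μg/mL.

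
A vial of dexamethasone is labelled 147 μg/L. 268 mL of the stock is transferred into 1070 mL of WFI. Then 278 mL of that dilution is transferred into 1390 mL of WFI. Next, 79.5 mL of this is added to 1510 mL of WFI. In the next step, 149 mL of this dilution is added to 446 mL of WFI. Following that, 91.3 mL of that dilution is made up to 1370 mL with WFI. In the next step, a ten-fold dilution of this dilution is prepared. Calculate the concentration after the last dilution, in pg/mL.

Overall dilution factor = 4.993 × 6 × 19.99 × 3.993 × 15.01 × 10 = 3.59 × 10⁵.
147 μg/L / 3.59 × 10⁵ = 4.10 × 10⁻⁴ μg/L = 0.410 pg/mL.

0.410 pg/mL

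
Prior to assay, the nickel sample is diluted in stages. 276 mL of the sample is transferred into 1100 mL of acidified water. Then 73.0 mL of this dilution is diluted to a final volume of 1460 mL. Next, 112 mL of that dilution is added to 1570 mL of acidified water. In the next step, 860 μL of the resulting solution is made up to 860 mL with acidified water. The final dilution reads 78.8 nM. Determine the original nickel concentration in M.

Overall dilution factor = 4.986 × 20 × 15.02 × 1000 = 1.50 × 10⁶.
Original = 78.8 nM × 1.50 × 10⁶ = 1.18 × 10⁸ nM = 0.118 M.

0.118 M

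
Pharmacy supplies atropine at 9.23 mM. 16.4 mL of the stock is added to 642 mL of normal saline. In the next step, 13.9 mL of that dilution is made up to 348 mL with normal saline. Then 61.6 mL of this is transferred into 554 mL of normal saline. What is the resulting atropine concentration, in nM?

Overall dilution factor = 40.15 × 25.04 × 9.994 = 1.00 × 10⁴.
9.23 mM / 1.00 × 10⁴ = 9.19 × 10⁻⁴ mM = 919 nM.

919 nM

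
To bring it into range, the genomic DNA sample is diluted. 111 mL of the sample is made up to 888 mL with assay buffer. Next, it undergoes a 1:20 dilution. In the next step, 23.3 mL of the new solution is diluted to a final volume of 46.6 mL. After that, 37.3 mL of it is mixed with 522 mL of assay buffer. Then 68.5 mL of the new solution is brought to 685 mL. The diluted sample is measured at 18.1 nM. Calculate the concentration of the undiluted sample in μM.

Overall dilution factor = 8 × 20 × 2 × 14.99 × 10 = 4.80 × 10⁴.
Original = 18.1 nM × 4.80 × 10⁴ = 8.68 × 10⁵ nM = 868 μM.

868 μM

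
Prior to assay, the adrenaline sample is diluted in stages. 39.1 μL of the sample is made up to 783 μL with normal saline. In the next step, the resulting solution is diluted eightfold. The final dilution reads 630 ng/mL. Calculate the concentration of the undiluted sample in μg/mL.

101 μg/mL

Overall dilution factor = 20.03 × 8 = 160.
Original = 630 ng/mL × 160 = 1.01 × 10⁵ ng/mL = 101 μg/mL.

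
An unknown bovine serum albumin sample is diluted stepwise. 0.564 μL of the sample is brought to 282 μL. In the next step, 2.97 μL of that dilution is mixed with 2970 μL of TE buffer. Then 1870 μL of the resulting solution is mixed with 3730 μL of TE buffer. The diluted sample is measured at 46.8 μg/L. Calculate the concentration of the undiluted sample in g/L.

Overall dilution factor = 500 × 1001 × 2.995 = 1.50 × 10⁶.
Original = 46.8 μg/L × 1.50 × 10⁶ = 7.01 × 10⁷ μg/L = 70.1 g/L.

70.1 g/L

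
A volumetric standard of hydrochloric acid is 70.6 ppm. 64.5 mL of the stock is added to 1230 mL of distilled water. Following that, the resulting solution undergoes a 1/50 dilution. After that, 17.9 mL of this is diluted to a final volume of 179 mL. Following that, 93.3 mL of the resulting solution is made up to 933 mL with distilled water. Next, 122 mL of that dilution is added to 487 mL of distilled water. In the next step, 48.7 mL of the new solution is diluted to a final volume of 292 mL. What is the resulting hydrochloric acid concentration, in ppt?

Overall dilution factor = 20.07 × 50 × 10 × 10 × 4.992 × 5.996 = 3.00 × 10⁶.
70.6 ppm / 3.00 × 10⁶ = 2.35 × 10⁻⁵ ppm = 23.5 ppt.

23.5 ppt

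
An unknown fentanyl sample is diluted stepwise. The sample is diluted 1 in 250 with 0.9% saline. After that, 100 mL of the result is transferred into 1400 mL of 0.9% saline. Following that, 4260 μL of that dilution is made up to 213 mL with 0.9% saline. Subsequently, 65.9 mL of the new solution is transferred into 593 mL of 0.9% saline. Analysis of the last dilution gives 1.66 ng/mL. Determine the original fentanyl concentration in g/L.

Overall dilution factor = 250 × 15 × 50 × 9.998 = 1.87 × 10⁶.
Original = 1.66 ng/mL × 1.87 × 10⁶ = 3.11 × 10⁶ ng/mL = 3.11 g/L.

3.11 g/L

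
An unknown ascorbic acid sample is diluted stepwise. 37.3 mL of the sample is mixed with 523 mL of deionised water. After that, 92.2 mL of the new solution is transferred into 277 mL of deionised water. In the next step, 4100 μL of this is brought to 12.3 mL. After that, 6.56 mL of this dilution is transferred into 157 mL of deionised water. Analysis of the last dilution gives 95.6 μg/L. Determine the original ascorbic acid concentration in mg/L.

430 mg/L

Overall dilution factor = 15.02 × 4.004 × 3 × 24.93 = 4499.
Original = 95.6 μg/L × 4499 = 4.30 × 10⁵ μg/L = 430 mg/L.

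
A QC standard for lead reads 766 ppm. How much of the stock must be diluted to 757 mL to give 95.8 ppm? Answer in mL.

94.7 mL

V₁ = C₂V₂/C₁ = 95.8 × 757 / 766 = 94.7 mL.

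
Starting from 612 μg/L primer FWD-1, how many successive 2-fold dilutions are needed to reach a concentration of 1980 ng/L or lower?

Need 2ⁿ ≥ 309, so n ≥ log(309)/log(2) = 8.27.
Minimum whole steps: n = 9.

9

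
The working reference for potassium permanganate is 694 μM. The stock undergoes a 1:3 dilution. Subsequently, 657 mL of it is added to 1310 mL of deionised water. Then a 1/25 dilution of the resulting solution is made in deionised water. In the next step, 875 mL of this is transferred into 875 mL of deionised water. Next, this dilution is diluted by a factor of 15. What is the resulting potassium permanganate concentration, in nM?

Overall dilution factor = 3 × 2.994 × 25 × 2 × 15 = 6736.
694 μM / 6736 = 0.103 μM = 103 nM.

103 nM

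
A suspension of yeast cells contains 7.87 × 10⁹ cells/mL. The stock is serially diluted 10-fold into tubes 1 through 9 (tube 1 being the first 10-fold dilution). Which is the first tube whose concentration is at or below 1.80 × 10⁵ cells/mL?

tube 5

Tube n has concentration 7.87 × 10⁹ cells/mL / 10ⁿ.
Need 10ⁿ ≥ 7.87 × 10⁹ cells/mL / 1.80 × 10⁵ cells/mL = 4.37 × 10⁴, so n ≥ 4.64.
First such tube: n = 5.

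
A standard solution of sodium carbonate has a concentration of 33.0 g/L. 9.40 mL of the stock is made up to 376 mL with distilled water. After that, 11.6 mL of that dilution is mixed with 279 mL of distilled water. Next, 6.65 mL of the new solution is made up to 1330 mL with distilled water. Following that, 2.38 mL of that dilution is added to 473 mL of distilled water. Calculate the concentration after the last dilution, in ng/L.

824 ng/L

Overall dilution factor = 40 × 25.05 × 200 × 199.7 = 4.00 × 10⁷.
33.0 g/L / 4.00 × 10⁷ = 8.24 × 10⁻⁷ g/L = 824 ng/L.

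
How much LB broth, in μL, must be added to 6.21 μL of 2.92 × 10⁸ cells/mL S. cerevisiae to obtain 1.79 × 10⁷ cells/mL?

V₂ = C₁V₁/C₂ = 2.92 × 10⁸ × 6.21 / 1.79 × 10⁷ = 101 μL.
Diluent to add = V₂ − V₁ = 101 − 6.21 = 95.1 μL.

95.1 μL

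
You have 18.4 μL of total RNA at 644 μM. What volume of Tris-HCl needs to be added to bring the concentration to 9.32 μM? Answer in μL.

1250 μL

V₂ = C₁V₁/C₂ = 644 × 18.4 / 9.32 = 1271 μL.
Diluent to add = V₂ − V₁ = 1271 − 18.4 = 1250 μL.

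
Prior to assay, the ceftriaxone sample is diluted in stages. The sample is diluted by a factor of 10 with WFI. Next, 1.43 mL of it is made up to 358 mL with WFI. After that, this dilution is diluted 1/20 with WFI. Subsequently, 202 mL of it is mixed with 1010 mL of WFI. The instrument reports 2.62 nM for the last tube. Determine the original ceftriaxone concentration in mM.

0.787 mM

Overall dilution factor = 10 × 250.3 × 20 × 6 = 3.00 × 10⁵.
Original = 2.62 nM × 3.00 × 10⁵ = 7.87 × 10⁵ nM = 0.787 mM.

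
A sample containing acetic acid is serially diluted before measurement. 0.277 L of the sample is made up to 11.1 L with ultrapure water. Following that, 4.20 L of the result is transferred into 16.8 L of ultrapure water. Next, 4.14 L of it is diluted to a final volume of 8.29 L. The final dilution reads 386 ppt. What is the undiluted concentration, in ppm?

0.155 ppm

Overall dilution factor = 40.07 × 5 × 2.002 = 401.
Original = 386 ppt × 401 = 1.55 × 10⁵ ppt = 0.155 ppm.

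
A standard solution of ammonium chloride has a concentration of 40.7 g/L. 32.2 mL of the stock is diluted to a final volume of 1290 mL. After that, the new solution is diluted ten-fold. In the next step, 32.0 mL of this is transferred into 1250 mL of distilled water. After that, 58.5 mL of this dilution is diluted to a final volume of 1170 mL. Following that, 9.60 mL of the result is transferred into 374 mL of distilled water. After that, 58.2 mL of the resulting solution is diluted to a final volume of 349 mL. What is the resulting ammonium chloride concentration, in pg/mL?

Overall dilution factor = 40.06 × 10 × 40.06 × 20 × 39.96 × 5.997 = 7.69 × 10⁷.
40.7 g/L / 7.69 × 10⁷ = 5.29 × 10⁻⁷ g/L = 529 pg/mL.

529 pg/mL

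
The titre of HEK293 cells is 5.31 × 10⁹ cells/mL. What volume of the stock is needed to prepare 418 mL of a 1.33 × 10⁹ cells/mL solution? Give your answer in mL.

V₁ = C₂V₂/C₁ = 1.33 × 10⁹ × 418 / 5.31 × 10⁹ = 105 mL.

105 mL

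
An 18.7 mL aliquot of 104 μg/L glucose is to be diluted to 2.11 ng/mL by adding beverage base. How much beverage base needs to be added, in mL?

2.11 ng/mL = 2.11 μg/L.
V₂ = C₁V₁/C₂ = 104 × 18.7 / 2.11 = 922 mL.
Diluent to add = V₂ − V₁ = 922 − 18.7 = 903 mL.

903 mL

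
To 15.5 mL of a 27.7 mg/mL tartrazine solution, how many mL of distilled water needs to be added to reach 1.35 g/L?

1.35 g/L = 1.35 mg/mL.
V₂ = C₁V₁/C₂ = 27.7 × 15.5 / 1.35 = 318 mL.
Diluent to add = V₂ − V₁ = 318 − 15.5 = 303 mL.

303 mL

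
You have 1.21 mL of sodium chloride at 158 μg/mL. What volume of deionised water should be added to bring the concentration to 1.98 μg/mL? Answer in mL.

95.3 mL

V₂ = C₁V₁/C₂ = 158 × 1.21 / 1.98 = 96.6 mL.
Diluent to add = V₂ − V₁ = 96.6 − 1.21 = 95.3 mL.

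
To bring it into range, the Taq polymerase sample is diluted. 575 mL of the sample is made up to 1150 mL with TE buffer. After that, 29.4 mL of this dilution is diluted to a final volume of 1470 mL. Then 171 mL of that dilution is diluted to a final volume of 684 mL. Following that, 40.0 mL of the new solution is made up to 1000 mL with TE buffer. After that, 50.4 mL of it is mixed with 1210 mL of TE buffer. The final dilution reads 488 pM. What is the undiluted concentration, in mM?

Overall dilution factor = 2 × 50 × 4 × 25 × 25.01 = 2.50 × 10⁵.
Original = 488 pM × 2.50 × 10⁵ = 1.22 × 10⁸ pM = 0.122 mM.

0.122 mM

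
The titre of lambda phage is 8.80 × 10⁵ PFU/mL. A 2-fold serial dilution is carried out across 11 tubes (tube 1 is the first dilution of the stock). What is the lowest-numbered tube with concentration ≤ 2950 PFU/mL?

tube 9

Tube n has concentration 8.80 × 10⁵ PFU/mL / 2ⁿ.
Need 2ⁿ ≥ 8.80 × 10⁵ PFU/mL / 2950 PFU/mL = 298, so n ≥ 8.22.
First such tube: n = 9.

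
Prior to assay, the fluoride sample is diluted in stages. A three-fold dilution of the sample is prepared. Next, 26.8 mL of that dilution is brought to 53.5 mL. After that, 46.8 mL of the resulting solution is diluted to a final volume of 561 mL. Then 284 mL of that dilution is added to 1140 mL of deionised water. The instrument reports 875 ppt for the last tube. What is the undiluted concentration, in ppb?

315 ppb

Overall dilution factor = 3 × 1.996 × 11.99 × 5.014 = 360.
Original = 875 ppt × 360 = 3.15 × 10⁵ ppt = 315 ppb.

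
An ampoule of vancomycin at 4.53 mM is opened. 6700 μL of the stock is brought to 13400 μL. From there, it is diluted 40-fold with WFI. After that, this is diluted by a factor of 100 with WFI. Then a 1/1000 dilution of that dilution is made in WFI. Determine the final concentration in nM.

Overall dilution factor = 2 × 40 × 100 × 1000 = 8.00 × 10⁶.
4.53 mM / 8.00 × 10⁶ = 5.66 × 10⁻⁷ mM = 0.566 nM.

0.566 nM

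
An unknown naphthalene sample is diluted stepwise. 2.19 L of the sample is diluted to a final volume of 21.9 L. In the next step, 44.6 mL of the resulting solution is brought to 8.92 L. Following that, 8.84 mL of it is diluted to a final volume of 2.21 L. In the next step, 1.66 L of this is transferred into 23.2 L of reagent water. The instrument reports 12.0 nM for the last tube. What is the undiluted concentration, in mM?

89.9 mM

Overall dilution factor = 10 × 200 × 250 × 14.98 = 7.49 × 10⁶.
Original = 12.0 nM × 7.49 × 10⁶ = 8.99 × 10⁷ nM = 89.9 mM.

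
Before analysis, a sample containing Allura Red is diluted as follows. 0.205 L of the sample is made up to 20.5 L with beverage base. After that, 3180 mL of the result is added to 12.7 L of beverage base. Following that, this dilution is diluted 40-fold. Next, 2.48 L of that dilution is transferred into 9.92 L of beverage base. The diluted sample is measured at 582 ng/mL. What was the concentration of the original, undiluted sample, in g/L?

Overall dilution factor = 100 × 4.994 × 40 × 5 = 9.99 × 10⁴.
Original = 582 ng/mL × 9.99 × 10⁴ = 5.81 × 10⁷ ng/mL = 58.1 g/L.

58.1 g/L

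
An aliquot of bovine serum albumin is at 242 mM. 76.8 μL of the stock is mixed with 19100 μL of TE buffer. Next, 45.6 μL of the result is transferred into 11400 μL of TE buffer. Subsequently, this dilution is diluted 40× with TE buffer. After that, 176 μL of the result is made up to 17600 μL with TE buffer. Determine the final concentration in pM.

965 pM

Overall dilution factor = 249.7 × 251 × 40 × 100 = 2.51 × 10⁸.
242 mM / 2.51 × 10⁸ = 9.65 × 10⁻⁷ mM = 965 pM.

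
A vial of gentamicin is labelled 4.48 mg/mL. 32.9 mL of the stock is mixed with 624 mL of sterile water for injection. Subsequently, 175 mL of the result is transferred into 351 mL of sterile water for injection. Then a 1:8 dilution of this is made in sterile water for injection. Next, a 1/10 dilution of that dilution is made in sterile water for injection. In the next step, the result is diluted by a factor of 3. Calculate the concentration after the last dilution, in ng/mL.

311 ng/mL

Overall dilution factor = 19.97 × 3.006 × 8 × 10 × 3 = 1.44 × 10⁴.
4.48 mg/mL / 1.44 × 10⁴ = 3.11 × 10⁻⁴ mg/mL = 311 ng/mL.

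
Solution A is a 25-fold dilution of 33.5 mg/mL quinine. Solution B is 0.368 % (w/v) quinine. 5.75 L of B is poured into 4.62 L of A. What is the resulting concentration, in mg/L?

C_A = 33.5 mg/mL / 25 = 1.34 mg/mL.
C_B = 0.368 % (w/v) = 3.68 mg/mL.
C_mix = (C_A·V_A + C_B·V_B)/(V_A + V_B) = (1.34×4.62 + 3.68×5.75) / 10.37 = 2.64 mg/mL = 2640 mg/L.

2640 mg/L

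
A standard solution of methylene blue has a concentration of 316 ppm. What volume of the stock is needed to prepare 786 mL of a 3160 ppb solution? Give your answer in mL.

3160 ppb = 3.16 ppm.
V₁ = C₂V₂/C₁ = 3.16 × 786 / 316 = 7.86 mL.

7.86 mL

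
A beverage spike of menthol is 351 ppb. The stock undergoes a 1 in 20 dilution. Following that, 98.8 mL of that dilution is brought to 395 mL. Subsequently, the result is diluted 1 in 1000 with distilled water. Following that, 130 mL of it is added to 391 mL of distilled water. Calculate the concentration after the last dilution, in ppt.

1.10 ppt

Overall dilution factor = 20 × 3.998 × 1000 × 4.008 = 3.20 × 10⁵.
351 ppb / 3.20 × 10⁵ = 1.10 × 10⁻³ ppb = 1.10 ppt.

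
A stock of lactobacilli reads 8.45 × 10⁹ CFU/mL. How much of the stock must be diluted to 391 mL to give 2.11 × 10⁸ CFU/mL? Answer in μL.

9760 μL

V₁ = C₂V₂/C₁ = 2.11 × 10⁸ × 391 / 8.45 × 10⁹ = 9.76 mL = 9760 μL.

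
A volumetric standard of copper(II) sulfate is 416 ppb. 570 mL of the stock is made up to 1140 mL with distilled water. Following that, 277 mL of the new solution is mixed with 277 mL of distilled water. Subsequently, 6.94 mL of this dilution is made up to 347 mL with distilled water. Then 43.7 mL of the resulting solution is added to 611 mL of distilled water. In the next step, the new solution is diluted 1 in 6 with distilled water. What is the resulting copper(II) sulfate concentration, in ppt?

Overall dilution factor = 2 × 2 × 50 × 14.98 × 6 = 1.80 × 10⁴.
416 ppb / 1.80 × 10⁴ = 0.0231 ppb = 23.1 ppt.

23.1 ppt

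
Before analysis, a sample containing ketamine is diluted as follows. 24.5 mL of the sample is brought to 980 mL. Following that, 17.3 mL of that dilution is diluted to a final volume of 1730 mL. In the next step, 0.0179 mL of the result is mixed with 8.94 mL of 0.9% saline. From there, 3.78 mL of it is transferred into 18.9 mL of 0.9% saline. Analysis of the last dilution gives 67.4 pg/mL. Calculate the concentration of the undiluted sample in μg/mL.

810 μg/mL

Overall dilution factor = 40 × 100 × 500.4 × 6 = 1.20 × 10⁷.
Original = 67.4 pg/mL × 1.20 × 10⁷ = 8.10 × 10⁸ pg/mL = 810 μg/mL.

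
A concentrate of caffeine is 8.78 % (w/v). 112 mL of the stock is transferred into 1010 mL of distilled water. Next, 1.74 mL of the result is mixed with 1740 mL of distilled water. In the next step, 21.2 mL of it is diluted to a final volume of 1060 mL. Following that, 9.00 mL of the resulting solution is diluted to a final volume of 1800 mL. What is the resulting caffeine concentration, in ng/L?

876 ng/L

Overall dilution factor = 10.02 × 1001 × 50 × 200 = 1.00 × 10⁸.
8.78 % (w/v) / 1.00 × 10⁸ = 8.76 × 10⁻⁸ % (w/v) = 876 ng/L.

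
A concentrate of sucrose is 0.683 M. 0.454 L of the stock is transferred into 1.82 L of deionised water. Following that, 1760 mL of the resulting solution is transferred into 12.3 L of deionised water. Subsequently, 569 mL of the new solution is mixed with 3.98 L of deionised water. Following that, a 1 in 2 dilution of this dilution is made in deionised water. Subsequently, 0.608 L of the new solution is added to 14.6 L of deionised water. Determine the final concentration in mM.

0.0427 mM

Overall dilution factor = 5.009 × 7.989 × 7.995 × 2 × 25.01 = 1.60 × 10⁴.
0.683 M / 1.60 × 10⁴ = 4.27 × 10⁻⁵ M = 0.0427 mM.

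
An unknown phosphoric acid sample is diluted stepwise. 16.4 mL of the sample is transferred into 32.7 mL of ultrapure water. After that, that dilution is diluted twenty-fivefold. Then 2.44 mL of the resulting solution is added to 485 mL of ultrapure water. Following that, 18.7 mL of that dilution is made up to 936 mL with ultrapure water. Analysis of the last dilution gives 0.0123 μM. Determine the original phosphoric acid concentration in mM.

Overall dilution factor = 2.994 × 25 × 199.8 × 50.05 = 7.48 × 10⁵.
Original = 0.0123 μM × 7.48 × 10⁵ = 9206 μM = 9.21 mM.

9.21 mM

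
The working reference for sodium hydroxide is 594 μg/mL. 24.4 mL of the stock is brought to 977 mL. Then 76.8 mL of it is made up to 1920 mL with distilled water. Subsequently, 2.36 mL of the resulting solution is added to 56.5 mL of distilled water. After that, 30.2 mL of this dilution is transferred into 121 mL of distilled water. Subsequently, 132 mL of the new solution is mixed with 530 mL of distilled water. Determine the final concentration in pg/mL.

Overall dilution factor = 40.04 × 25 × 24.94 × 5.007 × 5.015 = 6.27 × 10⁵.
594 μg/mL / 6.27 × 10⁵ = 9.48 × 10⁻⁴ μg/mL = 948 pg/mL.

948 pg/mL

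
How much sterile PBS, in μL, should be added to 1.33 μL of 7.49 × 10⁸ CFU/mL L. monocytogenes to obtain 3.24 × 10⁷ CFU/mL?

V₂ = C₁V₁/C₂ = 7.49 × 10⁸ × 1.33 / 3.24 × 10⁷ = 30.7 μL.
Diluent to add = V₂ − V₁ = 30.7 − 1.33 = 29.4 μL.

29.4 μL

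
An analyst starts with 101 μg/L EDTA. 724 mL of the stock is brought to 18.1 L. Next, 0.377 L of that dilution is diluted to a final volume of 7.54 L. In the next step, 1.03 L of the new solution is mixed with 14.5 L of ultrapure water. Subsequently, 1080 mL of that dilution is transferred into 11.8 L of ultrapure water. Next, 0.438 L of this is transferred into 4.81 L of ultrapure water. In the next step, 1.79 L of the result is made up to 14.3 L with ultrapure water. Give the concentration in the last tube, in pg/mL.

Overall dilution factor = 25 × 20 × 15.08 × 11.93 × 11.98 × 7.989 = 8.61 × 10⁶.
101 μg/L / 8.61 × 10⁶ = 1.17 × 10⁻⁵ μg/L = 0.0117 pg/mL.

0.0117 pg/mL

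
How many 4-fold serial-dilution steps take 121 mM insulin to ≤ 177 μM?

5

Need 4ⁿ ≥ 684, so n ≥ log(684)/log(4) = 4.71.
Minimum whole steps: n = 5.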